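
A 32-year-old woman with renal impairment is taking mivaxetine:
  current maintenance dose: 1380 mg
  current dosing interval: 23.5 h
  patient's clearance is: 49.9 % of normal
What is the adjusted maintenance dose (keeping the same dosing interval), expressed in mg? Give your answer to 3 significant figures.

689 mg

To keep the same average steady-state level, dosing rate must scale with clearance.
CL ratio = 49.9 / 100 = 0.4990
New dose (same interval) = 1380 × 0.4990 = 688.6 mg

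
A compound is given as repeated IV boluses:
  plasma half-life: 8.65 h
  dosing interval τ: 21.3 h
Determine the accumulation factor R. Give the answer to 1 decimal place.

1.2

k = ln2 / t½ = 0.693147 / 8.65 = 0.08013 h⁻¹
e^(−kτ) = e^(−0.08013 × 21.3) = 0.1815
Accumulation ratio R = 1 / (1 − e^(−kτ)) = 1 / (1 − 0.1815) = 1.222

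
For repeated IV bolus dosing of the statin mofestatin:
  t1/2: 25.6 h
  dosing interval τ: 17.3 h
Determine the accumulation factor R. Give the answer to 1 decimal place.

2.7

k = ln2 / t½ = 0.693147 / 25.6 = 0.02708 h⁻¹
e^(−kτ) = e^(−0.02708 × 17.3) = 0.6260
Accumulation ratio R = 1 / (1 − e^(−kτ)) = 1 / (1 − 0.6260) = 2.674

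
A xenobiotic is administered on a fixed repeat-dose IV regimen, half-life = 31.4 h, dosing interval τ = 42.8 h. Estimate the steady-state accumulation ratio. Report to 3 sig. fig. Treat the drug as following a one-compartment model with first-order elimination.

k = ln2 / t½ = 0.693147 / 31.4 = 0.02207 h⁻¹
e^(−kτ) = e^(−0.02207 × 42.8) = 0.3888
Accumulation ratio R = 1 / (1 − e^(−kτ)) = 1 / (1 − 0.3888) = 1.636

1.64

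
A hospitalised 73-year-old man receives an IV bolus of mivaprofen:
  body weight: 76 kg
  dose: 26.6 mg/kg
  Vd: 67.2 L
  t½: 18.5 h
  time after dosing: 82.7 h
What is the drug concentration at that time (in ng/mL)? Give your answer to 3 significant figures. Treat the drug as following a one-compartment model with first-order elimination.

1360 ng/mL

Total dose = 26.6 × 76 = 2022 mg
C₀ = Dose / Vd = 2022 / 67.2 = 30.09 mg/L
k = ln2 / t½ = 0.693147 / 18.5 = 0.03747 h⁻¹
C = C₀ · e^(−k·t) = 30.09 × e^(−0.03747 × 82.7)
  = 30.09 × 0.04510 = 1.357 mg/L
Convert: 1.357 mg/L × 1000 = 1357 ng/mL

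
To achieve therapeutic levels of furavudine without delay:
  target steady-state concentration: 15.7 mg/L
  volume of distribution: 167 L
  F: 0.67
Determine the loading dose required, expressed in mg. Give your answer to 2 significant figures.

LD = Css × Vd / F = 15.7 × 167 / 0.67 = 3913 mg

3900 mg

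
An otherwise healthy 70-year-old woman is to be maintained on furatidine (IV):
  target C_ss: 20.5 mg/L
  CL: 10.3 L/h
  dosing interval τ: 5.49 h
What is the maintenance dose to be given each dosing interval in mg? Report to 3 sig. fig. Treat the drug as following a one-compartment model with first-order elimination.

At steady state, Dose/τ = Css × CL.
Dose = Css × CL × τ = 20.5 × 10.30 × 5.49 = 1159 mg

1160 mg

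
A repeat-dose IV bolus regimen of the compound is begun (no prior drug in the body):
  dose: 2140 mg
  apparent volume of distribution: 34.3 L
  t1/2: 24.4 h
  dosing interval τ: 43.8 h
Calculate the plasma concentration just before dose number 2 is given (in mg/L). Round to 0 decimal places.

18 mg/L

C₀ per dose = Dose / Vd = 2140 / 34.3 = 62.39 mg/L
k = ln2 / t½ = 0.693147 / 24.4 = 0.02841 h⁻¹
Fraction remaining after one interval: r = e^(−kτ) = e^(−0.02841 × 43.8) = 0.2881
Before dose 2, 1 dose has been given (aged 1τ).
C_trough = C₀ × r = 62.39 × 0.2881 = 17.97 mg/L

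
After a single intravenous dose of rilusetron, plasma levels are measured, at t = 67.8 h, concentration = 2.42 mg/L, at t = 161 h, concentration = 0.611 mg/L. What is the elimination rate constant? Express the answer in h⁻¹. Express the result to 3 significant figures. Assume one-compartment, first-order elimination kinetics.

k = ln(C₁/C₂) / (t₂ − t₁) = ln(2.42/0.611) / (161 − 67.8)
  = 1.376 / 93.20 = 0.01476 h⁻¹

0.0148 h⁻¹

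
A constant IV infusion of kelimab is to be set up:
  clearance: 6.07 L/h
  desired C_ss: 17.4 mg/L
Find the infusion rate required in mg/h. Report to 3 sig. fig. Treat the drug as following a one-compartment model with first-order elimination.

At steady state, infusion rate R₀ = Css × CL = 17.4 × 6.070 = 105.6 mg/h

106 mg/h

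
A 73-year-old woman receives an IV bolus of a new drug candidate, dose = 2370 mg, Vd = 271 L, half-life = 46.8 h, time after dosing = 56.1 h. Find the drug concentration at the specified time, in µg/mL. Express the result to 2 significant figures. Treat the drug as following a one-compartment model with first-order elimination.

C₀ = Dose / Vd = 2370 / 271 = 8.745 mg/L
k = ln2 / t½ = 0.693147 / 46.8 = 0.01481 h⁻¹
C = C₀ · e^(−k·t) = 8.745 × e^(−0.01481 × 56.1)
  = 8.745 × 0.4357 = 3.810 mg/L
(3.810 mg/L = 3.810 µg/mL)

3.8 µg/mL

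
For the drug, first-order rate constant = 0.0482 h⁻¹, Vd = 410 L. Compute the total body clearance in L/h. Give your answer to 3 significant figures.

CL = k × Vd = 0.0482 × 410 = 19.76 L/h

19.8 L/h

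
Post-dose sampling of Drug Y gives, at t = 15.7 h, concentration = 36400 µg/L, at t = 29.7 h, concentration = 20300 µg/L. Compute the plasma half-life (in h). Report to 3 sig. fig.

k = ln(C₁/C₂) / (t₂ − t₁) = ln(36400/20300) / (29.7 − 15.7)
  = 0.5839 / 14.00 = 0.04171 h⁻¹
t½ = ln2 / k = 0.693147 / 0.04171 = 16.62 h

16.6 h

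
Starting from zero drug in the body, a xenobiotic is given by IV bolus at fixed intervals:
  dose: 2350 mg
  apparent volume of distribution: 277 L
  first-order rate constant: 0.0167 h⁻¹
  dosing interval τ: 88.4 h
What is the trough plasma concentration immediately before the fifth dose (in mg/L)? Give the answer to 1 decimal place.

2.5 mg/L

C₀ per dose = Dose / Vd = 2350 / 277 = 8.484 mg/L
Fraction remaining after one interval: r = e^(−kτ) = e^(−0.01670 × 88.4) = 0.2285
Before dose 5, 4 doses have been given (aged 1τ, 2τ, 3τ, 4τ).
C_trough = C₀ × (r + r² + … + r^4) = C₀ × r(1−r^4)/(1−r)
        = 8.484 × 0.2285 × (1 − 0.002726) / (1 − 0.2285) = 2.506 mg/L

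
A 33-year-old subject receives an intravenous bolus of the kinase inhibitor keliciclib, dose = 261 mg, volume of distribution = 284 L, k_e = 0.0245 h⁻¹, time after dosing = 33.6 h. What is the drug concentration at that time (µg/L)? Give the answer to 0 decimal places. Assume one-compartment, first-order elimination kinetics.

403 µg/L

C₀ = Dose / Vd = 261.0 / 284 = 0.9190 mg/L
C = C₀ · e^(−k·t) = 0.9190 × e^(−0.02450 × 33.6)
  = 0.9190 × 0.4390 = 0.4034 mg/L
Convert: 0.4034 mg/L × 1000 = 403.4 µg/L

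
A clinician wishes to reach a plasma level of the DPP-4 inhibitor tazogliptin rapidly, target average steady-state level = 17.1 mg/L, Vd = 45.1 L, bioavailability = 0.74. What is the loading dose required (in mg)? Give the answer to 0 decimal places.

1042 mg

LD = Css × Vd / F = 17.1 × 45.1 / 0.74 = 1042 mg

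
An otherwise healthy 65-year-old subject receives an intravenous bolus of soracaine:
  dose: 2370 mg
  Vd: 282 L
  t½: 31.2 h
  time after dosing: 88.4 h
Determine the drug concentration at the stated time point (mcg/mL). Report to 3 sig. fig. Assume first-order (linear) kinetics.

1.18 mcg/mL

C₀ = Dose / Vd = 2370 / 282 = 8.404 mg/L
k = ln2 / t½ = 0.693147 / 31.2 = 0.02222 h⁻¹
C = C₀ · e^(−k·t) = 8.404 × e^(−0.02222 × 88.4)
  = 8.404 × 0.1403 = 1.179 mg/L
(1.179 mg/L = 1.179 mcg/mL)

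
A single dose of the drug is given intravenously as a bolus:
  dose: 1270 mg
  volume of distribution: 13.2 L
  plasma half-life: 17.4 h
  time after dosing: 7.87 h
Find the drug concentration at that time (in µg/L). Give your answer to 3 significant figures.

70300 µg/L

C₀ = Dose / Vd = 1270 / 13.2 = 96.21 mg/L
k = ln2 / t½ = 0.693147 / 17.4 = 0.03984 h⁻¹
C = C₀ · e^(−k·t) = 96.21 × e^(−0.03984 × 7.87)
  = 96.21 × 0.7309 = 70.32 mg/L
Convert: 70.32 mg/L × 1000 = 70320 µg/L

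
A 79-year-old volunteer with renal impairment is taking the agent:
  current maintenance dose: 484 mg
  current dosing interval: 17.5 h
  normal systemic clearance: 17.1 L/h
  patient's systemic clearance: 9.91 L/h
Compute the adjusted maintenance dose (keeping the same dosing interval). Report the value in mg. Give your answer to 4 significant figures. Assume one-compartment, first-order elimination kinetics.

280.5 mg

To keep the same average steady-state level, dosing rate must scale with clearance.
CL ratio = 9.91 / 17.1 = 0.5795
New dose (same interval) = 484 × 0.5795 = 280.5 mg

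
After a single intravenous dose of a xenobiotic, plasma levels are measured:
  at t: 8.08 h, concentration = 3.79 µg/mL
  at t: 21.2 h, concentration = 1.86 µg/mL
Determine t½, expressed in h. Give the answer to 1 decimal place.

k = ln(C₁/C₂) / (t₂ − t₁) = ln(3.79/1.86) / (21.2 − 8.08)
  = 0.7118 / 13.12 = 0.05425 h⁻¹
t½ = ln2 / k = 0.693147 / 0.05425 = 12.78 h

12.8 h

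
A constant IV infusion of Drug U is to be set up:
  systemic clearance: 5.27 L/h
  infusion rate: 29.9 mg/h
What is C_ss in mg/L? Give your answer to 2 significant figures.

5.7 mg/L

At steady state Css = R₀ / CL = 29.9 / 5.270 = 5.674 mg/L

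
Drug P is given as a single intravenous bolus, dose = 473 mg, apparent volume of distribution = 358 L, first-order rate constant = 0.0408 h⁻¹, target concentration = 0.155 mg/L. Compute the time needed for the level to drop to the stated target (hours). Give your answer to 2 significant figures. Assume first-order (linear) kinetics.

53 h

C₀ = Dose / Vd = 473.0 / 358 = 1.321 mg/L
t = ln(C₀ / C) / k = ln(1.321 / 0.155) / 0.04080
  = ln(8.523) / 0.04080 = 2.143 / 0.04080 = 52.52 h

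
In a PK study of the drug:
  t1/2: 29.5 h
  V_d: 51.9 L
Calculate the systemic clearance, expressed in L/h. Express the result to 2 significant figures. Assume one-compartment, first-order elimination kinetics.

k = ln2 / t½ = 0.693147 / 29.5 = 0.02350 h⁻¹
CL = k × Vd = 0.02350 × 51.9 = 1.220 L/h

1.2 L/h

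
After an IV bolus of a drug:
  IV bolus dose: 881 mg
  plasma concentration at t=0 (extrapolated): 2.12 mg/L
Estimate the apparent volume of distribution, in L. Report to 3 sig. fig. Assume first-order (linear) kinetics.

416 L

Vd = Dose / C₀ = 881.0 / 2.12 = 415.6 L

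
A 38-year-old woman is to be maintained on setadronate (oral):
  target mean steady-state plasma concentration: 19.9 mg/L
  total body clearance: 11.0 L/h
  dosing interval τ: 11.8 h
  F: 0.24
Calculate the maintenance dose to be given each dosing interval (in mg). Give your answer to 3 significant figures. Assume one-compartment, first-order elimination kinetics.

At steady state, F × (Dose/τ) = Css × CL.
Dose = Css × CL × τ / F = 19.9 × 11.00 × 11.8 / 0.24 = 10760 mg

10800 mg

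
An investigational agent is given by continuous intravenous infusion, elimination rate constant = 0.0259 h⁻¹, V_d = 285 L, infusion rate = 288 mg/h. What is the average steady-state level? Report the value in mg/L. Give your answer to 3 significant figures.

CL = k × Vd = 0.02590 × 285 = 7.382 L/h
At steady state Css = R₀ / CL = 288 / 7.382 = 39.01 mg/L

39.0 mg/L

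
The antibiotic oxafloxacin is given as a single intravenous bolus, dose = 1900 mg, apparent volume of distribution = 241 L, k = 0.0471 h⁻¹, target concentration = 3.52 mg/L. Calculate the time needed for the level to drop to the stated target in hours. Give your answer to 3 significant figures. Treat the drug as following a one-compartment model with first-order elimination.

C₀ = Dose / Vd = 1900 / 241 = 7.884 mg/L
t = ln(C₀ / C) / k = ln(7.884 / 3.52) / 0.04710
  = ln(2.240) / 0.04710 = 0.8065 / 0.04710 = 17.12 h

17.1 h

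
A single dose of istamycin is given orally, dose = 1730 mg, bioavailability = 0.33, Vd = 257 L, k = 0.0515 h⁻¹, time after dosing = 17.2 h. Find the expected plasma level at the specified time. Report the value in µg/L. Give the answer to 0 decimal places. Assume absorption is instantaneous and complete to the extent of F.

916 µg/L

Amount reaching circulation = F × Dose = 0.33 × 1730 = 570.9 mg
C₀ = F·Dose / Vd = 570.9 / 257 = 2.221 mg/L
C = C₀ · e^(−k·t) = 2.221 × e^(−0.05150 × 17.2)
  = 2.221 × 0.4124 = 0.9159 mg/L
Convert: 0.9159 mg/L × 1000 = 915.9 µg/L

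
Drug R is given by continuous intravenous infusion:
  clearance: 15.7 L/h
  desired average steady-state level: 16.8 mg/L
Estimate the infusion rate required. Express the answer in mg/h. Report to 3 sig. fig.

At steady state, infusion rate R₀ = Css × CL = 16.8 × 15.70 = 263.8 mg/h

264 mg/h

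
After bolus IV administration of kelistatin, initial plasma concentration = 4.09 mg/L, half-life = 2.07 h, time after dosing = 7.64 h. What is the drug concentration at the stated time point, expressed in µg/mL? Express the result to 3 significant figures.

k = ln2 / t½ = 0.693147 / 2.07 = 0.3349 h⁻¹
C = C₀ · e^(−k·t) = 4.090 × e^(−0.3349 × 7.64)
  = 4.090 × 0.07741 = 0.3166 mg/L
(0.3166 mg/L = 0.3166 µg/mL)

0.317 µg/mL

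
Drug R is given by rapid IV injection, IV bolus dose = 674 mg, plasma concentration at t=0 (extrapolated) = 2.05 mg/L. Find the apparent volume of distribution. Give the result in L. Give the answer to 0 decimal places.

329 L

Vd = Dose / C₀ = 674.0 / 2.05 = 328.8 L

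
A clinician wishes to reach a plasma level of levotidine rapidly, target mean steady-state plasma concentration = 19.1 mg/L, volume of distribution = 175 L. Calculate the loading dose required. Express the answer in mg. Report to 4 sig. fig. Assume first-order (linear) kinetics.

LD = Css × Vd = 19.1 × 175 = 3343 mg

3343 mg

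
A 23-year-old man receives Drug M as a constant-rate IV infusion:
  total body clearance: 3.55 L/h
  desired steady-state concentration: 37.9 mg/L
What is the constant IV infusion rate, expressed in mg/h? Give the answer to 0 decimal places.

At steady state, infusion rate R₀ = Css × CL = 37.9 × 3.550 = 134.5 mg/h

135 mg/h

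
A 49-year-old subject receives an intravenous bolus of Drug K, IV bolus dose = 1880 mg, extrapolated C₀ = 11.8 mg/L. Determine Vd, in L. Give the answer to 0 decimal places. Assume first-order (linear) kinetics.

159 L

Vd = Dose / C₀ = 1880 / 11.8 = 159.3 L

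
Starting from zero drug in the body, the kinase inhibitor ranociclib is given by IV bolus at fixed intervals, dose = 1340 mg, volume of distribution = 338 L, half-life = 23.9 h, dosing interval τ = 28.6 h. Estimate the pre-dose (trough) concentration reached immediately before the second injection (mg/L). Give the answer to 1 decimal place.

C₀ per dose = Dose / Vd = 1340 / 338 = 3.964 mg/L
k = ln2 / t½ = 0.693147 / 23.9 = 0.02900 h⁻¹
Fraction remaining after one interval: r = e^(−kτ) = e^(−0.02900 × 28.6) = 0.4363
Before dose 2, 1 dose has been given (aged 1τ).
C_trough = C₀ × r = 3.964 × 0.4363 = 1.729 mg/L

1.7 mg/L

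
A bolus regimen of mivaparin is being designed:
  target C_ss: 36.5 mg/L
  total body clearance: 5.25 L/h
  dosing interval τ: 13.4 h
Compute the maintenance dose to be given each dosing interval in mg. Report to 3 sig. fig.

At steady state, Dose/τ = Css × CL.
Dose = Css × CL × τ = 36.5 × 5.250 × 13.4 = 2568 mg

2570 mg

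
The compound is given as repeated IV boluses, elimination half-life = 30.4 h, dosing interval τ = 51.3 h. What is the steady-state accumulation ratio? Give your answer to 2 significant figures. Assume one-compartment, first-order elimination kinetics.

k = ln2 / t½ = 0.693147 / 30.4 = 0.02280 h⁻¹
e^(−kτ) = e^(−0.02280 × 51.3) = 0.3105
Accumulation ratio R = 1 / (1 − e^(−kτ)) = 1 / (1 − 0.3105) = 1.450

1.5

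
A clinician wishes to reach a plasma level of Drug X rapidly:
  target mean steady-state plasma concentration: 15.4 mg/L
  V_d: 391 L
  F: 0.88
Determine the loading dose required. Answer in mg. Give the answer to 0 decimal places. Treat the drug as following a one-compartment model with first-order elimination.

LD = Css × Vd / F = 15.4 × 391 / 0.88 = 6843 mg

6843 mg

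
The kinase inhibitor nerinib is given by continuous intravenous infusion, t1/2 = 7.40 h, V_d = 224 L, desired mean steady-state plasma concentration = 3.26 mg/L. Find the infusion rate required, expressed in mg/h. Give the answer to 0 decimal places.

68 mg/h

k = ln2 / t½ = 0.693147 / 7.40 = 0.09367 h⁻¹
CL = k × Vd = 0.09367 × 224 = 20.98 L/h
At steady state, infusion rate R₀ = Css × CL = 3.26 × 20.98 = 68.39 mg/h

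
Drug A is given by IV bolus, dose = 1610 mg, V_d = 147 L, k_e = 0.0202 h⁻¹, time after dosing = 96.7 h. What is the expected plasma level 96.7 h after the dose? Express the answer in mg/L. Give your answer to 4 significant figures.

C₀ = Dose / Vd = 1610 / 147 = 10.95 mg/L
C = C₀ · e^(−k·t) = 10.95 × e^(−0.02020 × 96.7)
  = 10.95 × 0.1418 = 1.553 mg/L

1.553 mg/L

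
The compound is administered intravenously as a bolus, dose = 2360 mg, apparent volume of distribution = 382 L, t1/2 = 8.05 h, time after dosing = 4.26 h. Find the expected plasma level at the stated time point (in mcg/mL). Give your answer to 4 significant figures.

4.281 mcg/mL

C₀ = Dose / Vd = 2360 / 382 = 6.178 mg/L
k = ln2 / t½ = 0.693147 / 8.05 = 0.08611 h⁻¹
C = C₀ · e^(−k·t) = 6.178 × e^(−0.08611 × 4.26)
  = 6.178 × 0.6929 = 4.281 mg/L
(4.281 mg/L = 4.281 mcg/mL)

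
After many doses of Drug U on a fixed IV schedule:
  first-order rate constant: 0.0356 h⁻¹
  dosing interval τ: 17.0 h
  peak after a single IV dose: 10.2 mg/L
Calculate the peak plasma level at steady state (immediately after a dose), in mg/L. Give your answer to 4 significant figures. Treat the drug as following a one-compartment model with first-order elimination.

e^(−kτ) = e^(−0.03560 × 17.0) = 0.5460
Accumulation ratio R = 1 / (1 − e^(−kτ)) = 1 / (1 − 0.5460) = 2.203
Steady-state peak = C₀ × R = 10.2 × 2.203 = 22.47 mg/L

22.47 mg/L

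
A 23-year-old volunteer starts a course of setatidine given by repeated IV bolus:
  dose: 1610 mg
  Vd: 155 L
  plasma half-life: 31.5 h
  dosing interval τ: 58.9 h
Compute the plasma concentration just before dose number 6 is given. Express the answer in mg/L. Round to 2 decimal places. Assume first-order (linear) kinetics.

C₀ per dose = Dose / Vd = 1610 / 155 = 10.39 mg/L
k = ln2 / t½ = 0.693147 / 31.5 = 0.02200 h⁻¹
Fraction remaining after one interval: r = e^(−kτ) = e^(−0.02200 × 58.9) = 0.2737
Before dose 6, 5 doses have been given (aged 1τ, 2τ, 3τ, 4τ, 5τ).
C_trough = C₀ × (r + r² + … + r^5) = C₀ × r(1−r^5)/(1−r)
        = 10.39 × 0.2737 × (1 − 0.001536) / (1 − 0.2737) = 3.909 mg/L

3.91 mg/L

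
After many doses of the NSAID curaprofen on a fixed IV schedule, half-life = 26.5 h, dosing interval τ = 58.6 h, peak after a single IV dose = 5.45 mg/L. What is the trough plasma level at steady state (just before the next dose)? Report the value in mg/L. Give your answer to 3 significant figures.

k = ln2 / t½ = 0.693147 / 26.5 = 0.02616 h⁻¹
e^(−kτ) = e^(−0.02616 × 58.6) = 0.2159
Accumulation ratio R = 1 / (1 − e^(−kτ)) = 1 / (1 − 0.2159) = 1.275
Steady-state trough = C₀ × R × e^(−kτ) = 5.45 × 1.275 × 0.2159 = 1.500 mg/L

1.50 mg/L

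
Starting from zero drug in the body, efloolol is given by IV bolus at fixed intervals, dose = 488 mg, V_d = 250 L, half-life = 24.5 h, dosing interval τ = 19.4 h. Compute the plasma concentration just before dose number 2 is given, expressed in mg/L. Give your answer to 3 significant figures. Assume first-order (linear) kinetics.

C₀ per dose = Dose / Vd = 488 / 250 = 1.952 mg/L
k = ln2 / t½ = 0.693147 / 24.5 = 0.02829 h⁻¹
Fraction remaining after one interval: r = e^(−kτ) = e^(−0.02829 × 19.4) = 0.5776
Before dose 2, 1 dose has been given (aged 1τ).
C_trough = C₀ × r = 1.952 × 0.5776 = 1.127 mg/L

1.13 mg/L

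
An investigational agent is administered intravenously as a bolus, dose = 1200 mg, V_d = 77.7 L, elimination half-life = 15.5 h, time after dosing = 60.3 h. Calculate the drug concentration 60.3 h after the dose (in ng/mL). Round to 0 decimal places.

1041 ng/mL

C₀ = Dose / Vd = 1200 / 77.7 = 15.44 mg/L
k = ln2 / t½ = 0.693147 / 15.5 = 0.04472 h⁻¹
C = C₀ · e^(−k·t) = 15.44 × e^(−0.04472 × 60.3)
  = 15.44 × 0.06743 = 1.041 mg/L
Convert: 1.041 mg/L × 1000 = 1041 ng/mL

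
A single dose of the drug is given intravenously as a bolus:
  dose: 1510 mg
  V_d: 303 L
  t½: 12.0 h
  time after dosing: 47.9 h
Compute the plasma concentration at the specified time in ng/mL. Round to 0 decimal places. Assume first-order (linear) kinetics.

C₀ = Dose / Vd = 1510 / 303 = 4.983 mg/L
k = ln2 / t½ = 0.693147 / 12.0 = 0.05776 h⁻¹
C = C₀ · e^(−k·t) = 4.983 × e^(−0.05776 × 47.9)
  = 4.983 × 0.06287 = 0.3133 mg/L
Convert: 0.3133 mg/L × 1000 = 313.3 ng/mL

313 ng/mL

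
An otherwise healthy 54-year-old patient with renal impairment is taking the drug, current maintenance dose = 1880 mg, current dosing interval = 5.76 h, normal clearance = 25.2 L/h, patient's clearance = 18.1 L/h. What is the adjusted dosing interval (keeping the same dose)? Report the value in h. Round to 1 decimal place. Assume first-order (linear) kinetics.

8.0 h

To keep the same average steady-state level, dosing rate must scale with clearance.
CL ratio = 18.1 / 25.2 = 0.7183
New interval (same dose) = 5.76 / 0.7183 = 8.019 h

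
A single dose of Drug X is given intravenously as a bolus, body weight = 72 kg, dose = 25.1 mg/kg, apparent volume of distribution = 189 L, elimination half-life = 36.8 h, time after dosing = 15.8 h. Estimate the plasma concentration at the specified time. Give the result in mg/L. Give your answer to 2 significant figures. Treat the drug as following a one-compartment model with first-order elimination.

7.1 mg/L

Total dose = 25.1 × 72 = 1807 mg
C₀ = Dose / Vd = 1807 / 189 = 9.561 mg/L
k = ln2 / t½ = 0.693147 / 36.8 = 0.01884 h⁻¹
C = C₀ · e^(−k·t) = 9.561 × e^(−0.01884 × 15.8)
  = 9.561 × 0.7425 = 7.099 mg/L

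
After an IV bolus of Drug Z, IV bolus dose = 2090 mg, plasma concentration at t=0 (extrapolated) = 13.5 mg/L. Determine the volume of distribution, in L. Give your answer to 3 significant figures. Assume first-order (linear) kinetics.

155 L

Vd = Dose / C₀ = 2090 / 13.5 = 154.8 L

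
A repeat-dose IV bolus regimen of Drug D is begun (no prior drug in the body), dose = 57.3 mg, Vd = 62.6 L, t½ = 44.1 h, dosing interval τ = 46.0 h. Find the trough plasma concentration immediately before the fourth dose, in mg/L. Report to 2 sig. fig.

0.76 mg/L

C₀ per dose = Dose / Vd = 57.3 / 62.6 = 0.9153 mg/L
k = ln2 / t½ = 0.693147 / 44.1 = 0.01572 h⁻¹
Fraction remaining after one interval: r = e^(−kτ) = e^(−0.01572 × 46.0) = 0.4852
Before dose 4, 3 doses have been given (aged 1τ, 2τ, 3τ).
C_trough = C₀ × (r + r² + … + r^3) = C₀ × r(1−r^3)/(1−r)
        = 0.9153 × 0.4852 × (1 − 0.1142) / (1 − 0.4852) = 0.7642 mg/L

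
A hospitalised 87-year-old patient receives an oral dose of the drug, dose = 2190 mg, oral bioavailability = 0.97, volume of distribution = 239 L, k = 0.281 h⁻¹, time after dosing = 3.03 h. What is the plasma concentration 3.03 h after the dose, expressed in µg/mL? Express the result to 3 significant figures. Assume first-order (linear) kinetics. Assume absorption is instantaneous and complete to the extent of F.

3.79 µg/mL

Amount reaching circulation = F × Dose = 0.97 × 2190 = 2124 mg
C₀ = F·Dose / Vd = 2124 / 239 = 8.887 mg/L
C = C₀ · e^(−k·t) = 8.887 × e^(−0.2810 × 3.03)
  = 8.887 × 0.4268 = 3.793 mg/L
(3.793 mg/L = 3.793 µg/mL)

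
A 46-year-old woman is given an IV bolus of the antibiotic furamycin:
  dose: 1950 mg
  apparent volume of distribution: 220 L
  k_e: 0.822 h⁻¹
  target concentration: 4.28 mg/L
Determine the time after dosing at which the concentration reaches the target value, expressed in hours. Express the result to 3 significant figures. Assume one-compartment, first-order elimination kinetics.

C₀ = Dose / Vd = 1950 / 220 = 8.864 mg/L
t = ln(C₀ / C) / k = ln(8.864 / 4.28) / 0.8220
  = ln(2.071) / 0.8220 = 0.7280 / 0.8220 = 0.8856 h

0.886 h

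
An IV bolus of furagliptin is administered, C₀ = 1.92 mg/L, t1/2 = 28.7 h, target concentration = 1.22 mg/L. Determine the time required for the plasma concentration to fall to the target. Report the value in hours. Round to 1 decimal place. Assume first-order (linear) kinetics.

k = ln2 / t½ = 0.693147 / 28.7 = 0.02415 h⁻¹
t = ln(C₀ / C) / k = ln(1.920 / 1.22) / 0.02415
  = ln(1.574) / 0.02415 = 0.4536 / 0.02415 = 18.78 h

18.8 h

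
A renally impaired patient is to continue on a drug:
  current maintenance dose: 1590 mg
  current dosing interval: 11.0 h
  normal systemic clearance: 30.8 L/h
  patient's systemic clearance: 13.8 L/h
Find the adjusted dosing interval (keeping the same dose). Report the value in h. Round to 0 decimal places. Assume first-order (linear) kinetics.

To keep the same average steady-state level, dosing rate must scale with clearance.
CL ratio = 13.8 / 30.8 = 0.4481
New interval (same dose) = 11.0 / 0.4481 = 24.55 h

25 h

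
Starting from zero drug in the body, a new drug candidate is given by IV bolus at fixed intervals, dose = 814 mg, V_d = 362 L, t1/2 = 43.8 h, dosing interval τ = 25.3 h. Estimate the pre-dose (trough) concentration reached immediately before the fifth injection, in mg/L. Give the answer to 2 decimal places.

3.65 mg/L

C₀ per dose = Dose / Vd = 814 / 362 = 2.249 mg/L
k = ln2 / t½ = 0.693147 / 43.8 = 0.01583 h⁻¹
Fraction remaining after one interval: r = e^(−kτ) = e^(−0.01583 × 25.3) = 0.6700
Before dose 5, 4 doses have been given (aged 1τ, 2τ, 3τ, 4τ).
C_trough = C₀ × (r + r² + … + r^4) = C₀ × r(1−r^4)/(1−r)
        = 2.249 × 0.6700 × (1 − 0.2015) / (1 − 0.6700) = 3.646 mg/L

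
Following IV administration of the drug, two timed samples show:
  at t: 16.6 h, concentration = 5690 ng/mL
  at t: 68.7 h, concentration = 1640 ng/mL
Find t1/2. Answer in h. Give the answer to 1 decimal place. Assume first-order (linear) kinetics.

k = ln(C₁/C₂) / (t₂ − t₁) = ln(5690/1640) / (68.7 − 16.6)
  = 1.244 / 52.10 = 0.02388 h⁻¹
t½ = ln2 / k = 0.693147 / 0.02388 = 29.03 h

29.0 h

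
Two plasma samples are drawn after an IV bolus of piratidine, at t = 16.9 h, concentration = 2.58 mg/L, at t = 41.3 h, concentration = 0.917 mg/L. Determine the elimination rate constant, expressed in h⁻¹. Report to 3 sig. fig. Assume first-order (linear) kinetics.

0.0424 h⁻¹

k = ln(C₁/C₂) / (t₂ − t₁) = ln(2.58/0.917) / (41.3 − 16.9)
  = 1.034 / 24.40 = 0.04238 h⁻¹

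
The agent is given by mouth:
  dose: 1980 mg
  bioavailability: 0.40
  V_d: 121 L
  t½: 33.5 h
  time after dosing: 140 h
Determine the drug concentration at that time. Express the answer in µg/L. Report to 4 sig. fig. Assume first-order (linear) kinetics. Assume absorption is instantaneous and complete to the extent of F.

Amount reaching circulation = F × Dose = 0.40 × 1980 = 792.0 mg
C₀ = F·Dose / Vd = 792.0 / 121 = 6.545 mg/L
k = ln2 / t½ = 0.693147 / 33.5 = 0.02069 h⁻¹
C = C₀ · e^(−k·t) = 6.545 × e^(−0.02069 × 140)
  = 6.545 × 0.05521 = 0.3613 mg/L
Convert: 0.3613 mg/L × 1000 = 361.3 µg/L

361.3 µg/L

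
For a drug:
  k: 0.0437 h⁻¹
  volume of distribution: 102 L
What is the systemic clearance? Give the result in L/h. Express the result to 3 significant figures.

CL = k × Vd = 0.0437 × 102 = 4.457 L/h

4.46 L/h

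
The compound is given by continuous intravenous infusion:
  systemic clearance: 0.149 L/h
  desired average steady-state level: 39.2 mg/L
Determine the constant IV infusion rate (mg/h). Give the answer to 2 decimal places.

At steady state, infusion rate R₀ = Css × CL = 39.2 × 0.1490 = 5.841 mg/h

5.84 mg/h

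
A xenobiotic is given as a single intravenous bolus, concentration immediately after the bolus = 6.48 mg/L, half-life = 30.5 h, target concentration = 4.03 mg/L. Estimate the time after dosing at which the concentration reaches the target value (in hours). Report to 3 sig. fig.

k = ln2 / t½ = 0.693147 / 30.5 = 0.02273 h⁻¹
t = ln(C₀ / C) / k = ln(6.480 / 4.03) / 0.02273
  = ln(1.608) / 0.02273 = 0.4750 / 0.02273 = 20.90 h

20.9 h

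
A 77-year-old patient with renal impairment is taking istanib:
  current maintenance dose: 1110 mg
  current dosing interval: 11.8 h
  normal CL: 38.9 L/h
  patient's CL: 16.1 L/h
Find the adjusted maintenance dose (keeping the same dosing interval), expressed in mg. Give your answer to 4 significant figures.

To keep the same average steady-state level, dosing rate must scale with clearance.
CL ratio = 16.1 / 38.9 = 0.4139
New dose (same interval) = 1110 × 0.4139 = 459.4 mg

459.4 mg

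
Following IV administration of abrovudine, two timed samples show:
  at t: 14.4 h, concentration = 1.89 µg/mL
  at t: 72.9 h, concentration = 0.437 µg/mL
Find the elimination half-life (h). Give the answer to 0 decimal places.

28 h

k = ln(C₁/C₂) / (t₂ − t₁) = ln(1.89/0.437) / (72.9 − 14.4)
  = 1.464 / 58.50 = 0.02503 h⁻¹
t½ = ln2 / k = 0.693147 / 0.02503 = 27.69 h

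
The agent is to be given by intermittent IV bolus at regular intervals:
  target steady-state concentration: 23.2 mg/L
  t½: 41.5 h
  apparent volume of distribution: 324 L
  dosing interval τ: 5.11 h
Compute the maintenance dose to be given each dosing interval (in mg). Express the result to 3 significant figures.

642 mg

k = ln2 / t½ = 0.693147 / 41.5 = 0.01670 h⁻¹
CL = k × Vd = 0.01670 × 324 = 5.411 L/h
At steady state, Dose/τ = Css × CL.
Dose = Css × CL × τ = 23.2 × 5.411 × 5.11 = 641.5 mg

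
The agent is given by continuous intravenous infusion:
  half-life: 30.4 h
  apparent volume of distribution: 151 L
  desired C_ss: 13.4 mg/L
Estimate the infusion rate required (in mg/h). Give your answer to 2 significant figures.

k = ln2 / t½ = 0.693147 / 30.4 = 0.02280 h⁻¹
CL = k × Vd = 0.02280 × 151 = 3.443 L/h
At steady state, infusion rate R₀ = Css × CL = 13.4 × 3.443 = 46.14 mg/h

46 mg/h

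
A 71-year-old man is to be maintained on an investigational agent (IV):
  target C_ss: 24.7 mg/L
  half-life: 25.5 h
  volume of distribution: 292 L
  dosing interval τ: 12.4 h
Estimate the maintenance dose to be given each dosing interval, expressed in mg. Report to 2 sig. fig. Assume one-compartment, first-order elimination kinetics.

k = ln2 / t½ = 0.693147 / 25.5 = 0.02718 h⁻¹
CL = k × Vd = 0.02718 × 292 = 7.937 L/h
At steady state, Dose/τ = Css × CL.
Dose = Css × CL × τ = 24.7 × 7.937 × 12.4 = 2431 mg

2400 mg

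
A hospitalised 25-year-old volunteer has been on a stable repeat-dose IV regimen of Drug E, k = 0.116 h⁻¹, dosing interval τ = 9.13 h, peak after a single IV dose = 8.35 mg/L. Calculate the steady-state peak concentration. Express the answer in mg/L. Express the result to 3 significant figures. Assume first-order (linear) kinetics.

e^(−kτ) = e^(−0.1160 × 9.13) = 0.3468
Accumulation ratio R = 1 / (1 − e^(−kτ)) = 1 / (1 − 0.3468) = 1.531
Steady-state peak = C₀ × R = 8.35 × 1.531 = 12.78 mg/L

12.8 mg/L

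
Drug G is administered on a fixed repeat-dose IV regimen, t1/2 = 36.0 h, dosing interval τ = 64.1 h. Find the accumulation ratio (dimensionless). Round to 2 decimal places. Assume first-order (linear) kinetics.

1.41

k = ln2 / t½ = 0.693147 / 36.0 = 0.01925 h⁻¹
e^(−kτ) = e^(−0.01925 × 64.1) = 0.2911
Accumulation ratio R = 1 / (1 − e^(−kτ)) = 1 / (1 − 0.2911) = 1.411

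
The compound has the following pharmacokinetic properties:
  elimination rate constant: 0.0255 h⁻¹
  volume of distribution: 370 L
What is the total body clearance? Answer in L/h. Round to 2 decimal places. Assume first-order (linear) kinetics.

9.44 L/h

CL = k × Vd = 0.0255 × 370 = 9.435 L/h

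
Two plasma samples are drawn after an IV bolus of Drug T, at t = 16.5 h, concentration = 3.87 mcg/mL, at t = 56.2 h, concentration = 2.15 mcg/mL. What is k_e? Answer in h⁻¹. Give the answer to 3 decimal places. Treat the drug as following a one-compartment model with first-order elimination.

0.015 h⁻¹

k = ln(C₁/C₂) / (t₂ − t₁) = ln(3.87/2.15) / (56.2 − 16.5)
  = 0.5878 / 39.70 = 0.01481 h⁻¹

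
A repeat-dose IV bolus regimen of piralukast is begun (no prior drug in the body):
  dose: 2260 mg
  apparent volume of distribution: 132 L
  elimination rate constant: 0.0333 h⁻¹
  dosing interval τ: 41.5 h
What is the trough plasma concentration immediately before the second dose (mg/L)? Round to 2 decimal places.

C₀ per dose = Dose / Vd = 2260 / 132 = 17.12 mg/L
Fraction remaining after one interval: r = e^(−kτ) = e^(−0.03330 × 41.5) = 0.2511
Before dose 2, 1 dose has been given (aged 1τ).
C_trough = C₀ × r = 17.12 × 0.2511 = 4.299 mg/L

4.30 mg/L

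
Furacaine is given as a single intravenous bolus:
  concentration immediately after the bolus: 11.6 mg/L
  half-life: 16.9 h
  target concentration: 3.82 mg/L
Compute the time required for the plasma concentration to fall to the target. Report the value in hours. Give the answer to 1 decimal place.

k = ln2 / t½ = 0.693147 / 16.9 = 0.04101 h⁻¹
t = ln(C₀ / C) / k = ln(11.60 / 3.82) / 0.04101
  = ln(3.037) / 0.04101 = 1.111 / 0.04101 = 27.09 h

27.1 h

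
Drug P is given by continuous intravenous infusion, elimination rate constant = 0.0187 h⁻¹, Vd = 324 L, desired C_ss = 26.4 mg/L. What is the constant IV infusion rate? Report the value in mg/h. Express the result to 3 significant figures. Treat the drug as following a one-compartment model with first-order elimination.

160 mg/h

CL = k × Vd = 0.01870 × 324 = 6.059 L/h
At steady state, infusion rate R₀ = Css × CL = 26.4 × 6.059 = 160.0 mg/h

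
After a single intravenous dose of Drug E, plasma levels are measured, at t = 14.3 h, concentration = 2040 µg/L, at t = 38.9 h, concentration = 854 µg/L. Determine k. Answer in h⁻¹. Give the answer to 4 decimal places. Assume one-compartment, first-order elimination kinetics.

0.0354 h⁻¹

k = ln(C₁/C₂) / (t₂ − t₁) = ln(2040/854) / (38.9 − 14.3)
  = 0.8708 / 24.60 = 0.03540 h⁻¹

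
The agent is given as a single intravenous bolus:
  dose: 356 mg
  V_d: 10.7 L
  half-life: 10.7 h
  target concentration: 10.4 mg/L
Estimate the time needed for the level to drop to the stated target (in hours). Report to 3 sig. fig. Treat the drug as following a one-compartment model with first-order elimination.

18.0 h

C₀ = Dose / Vd = 356.0 / 10.7 = 33.27 mg/L
k = ln2 / t½ = 0.693147 / 10.7 = 0.06478 h⁻¹
t = ln(C₀ / C) / k = ln(33.27 / 10.4) / 0.06478
  = ln(3.199) / 0.06478 = 1.163 / 0.06478 = 17.95 h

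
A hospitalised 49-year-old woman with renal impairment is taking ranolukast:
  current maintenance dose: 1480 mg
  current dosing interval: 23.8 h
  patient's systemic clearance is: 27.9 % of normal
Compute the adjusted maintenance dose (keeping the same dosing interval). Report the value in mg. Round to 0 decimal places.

To keep the same average steady-state level, dosing rate must scale with clearance.
CL ratio = 27.9 / 100 = 0.2790
New dose (same interval) = 1480 × 0.2790 = 412.9 mg

413 mg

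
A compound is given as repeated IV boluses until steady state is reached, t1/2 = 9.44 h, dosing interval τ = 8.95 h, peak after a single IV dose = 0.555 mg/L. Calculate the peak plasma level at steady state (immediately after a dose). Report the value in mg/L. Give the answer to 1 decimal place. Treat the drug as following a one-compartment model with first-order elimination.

1.2 mg/L

k = ln2 / t½ = 0.693147 / 9.44 = 0.07343 h⁻¹
e^(−kτ) = e^(−0.07343 × 8.95) = 0.5183
Accumulation ratio R = 1 / (1 − e^(−kτ)) = 1 / (1 − 0.5183) = 2.076
Steady-state peak = C₀ × R = 0.555 × 2.076 = 1.152 mg/L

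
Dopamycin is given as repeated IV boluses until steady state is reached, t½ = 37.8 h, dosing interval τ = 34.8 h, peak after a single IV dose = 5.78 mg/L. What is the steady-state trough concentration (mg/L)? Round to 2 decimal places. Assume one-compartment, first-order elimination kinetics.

6.47 mg/L

k = ln2 / t½ = 0.693147 / 37.8 = 0.01834 h⁻¹
e^(−kτ) = e^(−0.01834 × 34.8) = 0.5282
Accumulation ratio R = 1 / (1 − e^(−kτ)) = 1 / (1 − 0.5282) = 2.120
Steady-state trough = C₀ × R × e^(−kτ) = 5.78 × 2.120 × 0.5282 = 6.472 mg/L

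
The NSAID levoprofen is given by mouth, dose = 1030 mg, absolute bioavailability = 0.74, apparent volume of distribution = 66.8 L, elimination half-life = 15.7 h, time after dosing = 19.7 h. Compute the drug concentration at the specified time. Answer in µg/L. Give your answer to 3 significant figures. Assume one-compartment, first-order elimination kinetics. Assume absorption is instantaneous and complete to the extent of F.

Amount reaching circulation = F × Dose = 0.74 × 1030 = 762.2 mg
C₀ = F·Dose / Vd = 762.2 / 66.8 = 11.41 mg/L
k = ln2 / t½ = 0.693147 / 15.7 = 0.04415 h⁻¹
C = C₀ · e^(−k·t) = 11.41 × e^(−0.04415 × 19.7)
  = 11.41 × 0.4191 = 4.782 mg/L
Convert: 4.782 mg/L × 1000 = 4782 µg/L

4780 µg/L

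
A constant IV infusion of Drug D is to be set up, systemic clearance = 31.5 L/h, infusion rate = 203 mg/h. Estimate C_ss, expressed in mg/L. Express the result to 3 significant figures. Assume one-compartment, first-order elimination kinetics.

6.44 mg/L

At steady state Css = R₀ / CL = 203 / 31.50 = 6.444 mg/L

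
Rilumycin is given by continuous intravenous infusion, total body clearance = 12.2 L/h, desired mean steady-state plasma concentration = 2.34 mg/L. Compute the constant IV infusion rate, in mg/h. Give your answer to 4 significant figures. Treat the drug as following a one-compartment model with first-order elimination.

28.55 mg/h

At steady state, infusion rate R₀ = Css × CL = 2.34 × 12.20 = 28.55 mg/h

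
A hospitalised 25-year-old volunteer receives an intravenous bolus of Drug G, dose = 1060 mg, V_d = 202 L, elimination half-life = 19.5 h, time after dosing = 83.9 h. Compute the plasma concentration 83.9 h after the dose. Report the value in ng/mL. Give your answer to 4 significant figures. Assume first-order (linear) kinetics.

265.9 ng/mL

C₀ = Dose / Vd = 1060 / 202 = 5.248 mg/L
k = ln2 / t½ = 0.693147 / 19.5 = 0.03555 h⁻¹
C = C₀ · e^(−k·t) = 5.248 × e^(−0.03555 × 83.9)
  = 5.248 × 0.05066 = 0.2659 mg/L
Convert: 0.2659 mg/L × 1000 = 265.9 ng/mL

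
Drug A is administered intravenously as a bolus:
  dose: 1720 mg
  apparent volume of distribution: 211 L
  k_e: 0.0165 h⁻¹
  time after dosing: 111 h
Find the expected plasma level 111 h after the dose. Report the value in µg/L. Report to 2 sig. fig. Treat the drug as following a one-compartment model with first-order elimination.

C₀ = Dose / Vd = 1720 / 211 = 8.152 mg/L
C = C₀ · e^(−k·t) = 8.152 × e^(−0.01650 × 111)
  = 8.152 × 0.1602 = 1.306 mg/L
Convert: 1.306 mg/L × 1000 = 1306 µg/L

1300 µg/L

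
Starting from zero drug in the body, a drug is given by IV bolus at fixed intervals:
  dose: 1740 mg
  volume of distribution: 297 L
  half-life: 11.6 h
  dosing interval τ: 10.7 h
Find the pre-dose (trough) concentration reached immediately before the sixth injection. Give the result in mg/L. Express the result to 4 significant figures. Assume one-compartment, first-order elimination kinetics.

6.276 mg/L

C₀ per dose = Dose / Vd = 1740 / 297 = 5.859 mg/L
k = ln2 / t½ = 0.693147 / 11.6 = 0.05975 h⁻¹
Fraction remaining after one interval: r = e^(−kτ) = e^(−0.05975 × 10.7) = 0.5276
Before dose 6, 5 doses have been given (aged 1τ, 2τ, 3τ, 4τ, 5τ).
C_trough = C₀ × (r + r² + … + r^5) = C₀ × r(1−r^5)/(1−r)
        = 5.859 × 0.5276 × (1 − 0.04088) / (1 − 0.5276) = 6.276 mg/L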